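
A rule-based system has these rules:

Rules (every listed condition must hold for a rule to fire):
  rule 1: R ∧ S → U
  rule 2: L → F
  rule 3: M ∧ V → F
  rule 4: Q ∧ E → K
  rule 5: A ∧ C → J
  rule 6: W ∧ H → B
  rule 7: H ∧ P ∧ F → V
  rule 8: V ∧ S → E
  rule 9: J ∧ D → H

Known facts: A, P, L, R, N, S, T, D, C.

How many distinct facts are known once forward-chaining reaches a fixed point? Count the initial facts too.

[1] rule 1 [R ∧ S → U]; rule 2 [L → F]; rule 5 [A ∧ C → J]. ⇒ new: U, F, J.
[2] rule 9 [J ∧ D → H]. ⇒ new: H.
[3] rule 7 [H ∧ P ∧ F → V]. ⇒ new: V.
[4] rule 8 [V ∧ S → E]. ⇒ new: E.
Closure: {A, C, D, E, F, H, J, L, N, P, R, S, T, U, V} — 15 facts.

15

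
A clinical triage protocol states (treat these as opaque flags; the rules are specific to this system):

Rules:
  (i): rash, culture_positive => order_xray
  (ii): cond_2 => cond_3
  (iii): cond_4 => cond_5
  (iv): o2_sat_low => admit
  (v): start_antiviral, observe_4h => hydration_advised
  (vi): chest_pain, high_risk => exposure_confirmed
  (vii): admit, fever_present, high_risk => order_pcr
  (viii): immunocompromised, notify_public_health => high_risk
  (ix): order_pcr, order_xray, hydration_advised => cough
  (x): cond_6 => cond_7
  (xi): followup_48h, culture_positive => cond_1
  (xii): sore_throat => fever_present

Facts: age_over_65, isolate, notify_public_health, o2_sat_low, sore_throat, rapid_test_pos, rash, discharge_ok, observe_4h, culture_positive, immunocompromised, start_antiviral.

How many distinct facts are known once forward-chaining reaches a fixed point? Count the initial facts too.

19

Round 1: (i) [rash, culture_positive => order_xray]; (iv) [o2_sat_low => admit]; (v) [start_antiviral, observe_4h => hydration_advised]; (viii) [immunocompromised, notify_public_health => high_risk]; (xii) [sore_throat => fever_present]. New: order_xray, admit, hydration_advised, high_risk, fever_present.
Round 2: (vii) [admit, fever_present, high_risk => order_pcr]. New: order_pcr.
Round 3: (ix) [order_pcr, order_xray, hydration_advised => cough]. New: cough.
Closure: {admit, age_over_65, cough, culture_positive, discharge_ok, fever_present, high_risk, hydration_advised, immunocompromised, isolate, notify_public_health, o2_sat_low, observe_4h, order_pcr, order_xray, rapid_test_pos, rash, sore_throat, start_antiviral} — 19 facts.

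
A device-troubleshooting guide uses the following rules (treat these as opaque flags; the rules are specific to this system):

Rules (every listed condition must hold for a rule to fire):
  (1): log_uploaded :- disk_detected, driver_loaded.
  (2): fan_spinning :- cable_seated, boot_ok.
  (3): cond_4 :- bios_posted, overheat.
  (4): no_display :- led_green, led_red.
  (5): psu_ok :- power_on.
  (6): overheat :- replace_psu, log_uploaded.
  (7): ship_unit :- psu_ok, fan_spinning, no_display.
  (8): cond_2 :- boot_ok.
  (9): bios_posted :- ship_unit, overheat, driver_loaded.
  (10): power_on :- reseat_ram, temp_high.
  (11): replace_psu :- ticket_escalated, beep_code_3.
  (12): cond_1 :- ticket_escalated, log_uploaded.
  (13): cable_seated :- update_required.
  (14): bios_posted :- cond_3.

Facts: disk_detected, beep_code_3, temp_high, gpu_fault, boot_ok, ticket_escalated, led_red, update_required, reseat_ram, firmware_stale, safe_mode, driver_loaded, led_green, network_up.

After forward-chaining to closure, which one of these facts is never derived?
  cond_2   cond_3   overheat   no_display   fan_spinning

cond_3

Round 1: (1) [log_uploaded :- disk_detected, driver_loaded.]; (4) [no_display :- led_green, led_red.]; (8) [cond_2 :- boot_ok.]; (10) [power_on :- reseat_ram, temp_high.]; (11) [replace_psu :- ticket_escalated, beep_code_3.]; (13) [cable_seated :- update_required.]. New: log_uploaded, no_display, cond_2, power_on, replace_psu, cable_seated.
Round 2: (2) [fan_spinning :- cable_seated, boot_ok.]; (5) [psu_ok :- power_on.]; (6) [overheat :- replace_psu, log_uploaded.]; (12) [cond_1 :- ticket_escalated, log_uploaded.]. New: fan_spinning, psu_ok, overheat, cond_1.
Round 3: (7) [ship_unit :- psu_ok, fan_spinning, no_display.]. New: ship_unit.
Round 4: (9) [bios_posted :- ship_unit, overheat, driver_loaded.]. New: bios_posted.
Round 5: (3) [cond_4 :- bios_posted, overheat.]. New: cond_4.
Derived: no_display (round 1), fan_spinning (round 2), overheat (round 2), cond_2 (round 1). cond_3 never appears in any round.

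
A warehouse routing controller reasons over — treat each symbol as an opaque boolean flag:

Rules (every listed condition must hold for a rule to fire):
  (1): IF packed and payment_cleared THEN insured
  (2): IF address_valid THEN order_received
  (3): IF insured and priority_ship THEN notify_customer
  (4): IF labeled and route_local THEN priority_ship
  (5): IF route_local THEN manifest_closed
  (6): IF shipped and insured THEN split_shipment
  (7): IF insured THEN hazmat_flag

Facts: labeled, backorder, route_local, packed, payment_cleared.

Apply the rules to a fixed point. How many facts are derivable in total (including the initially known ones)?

Round 1: (1) [IF packed and payment_cleared THEN insured]; (4) [IF labeled and route_local THEN priority_ship]; (5) [IF route_local THEN manifest_closed]. Adds insured, priority_ship, manifest_closed.
Round 2: (3) [IF insured and priority_ship THEN notify_customer]; (7) [IF insured THEN hazmat_flag]. Adds notify_customer, hazmat_flag.
Closure: {backorder, hazmat_flag, insured, labeled, manifest_closed, notify_customer, packed, payment_cleared, priority_ship, route_local} — 10 facts.

10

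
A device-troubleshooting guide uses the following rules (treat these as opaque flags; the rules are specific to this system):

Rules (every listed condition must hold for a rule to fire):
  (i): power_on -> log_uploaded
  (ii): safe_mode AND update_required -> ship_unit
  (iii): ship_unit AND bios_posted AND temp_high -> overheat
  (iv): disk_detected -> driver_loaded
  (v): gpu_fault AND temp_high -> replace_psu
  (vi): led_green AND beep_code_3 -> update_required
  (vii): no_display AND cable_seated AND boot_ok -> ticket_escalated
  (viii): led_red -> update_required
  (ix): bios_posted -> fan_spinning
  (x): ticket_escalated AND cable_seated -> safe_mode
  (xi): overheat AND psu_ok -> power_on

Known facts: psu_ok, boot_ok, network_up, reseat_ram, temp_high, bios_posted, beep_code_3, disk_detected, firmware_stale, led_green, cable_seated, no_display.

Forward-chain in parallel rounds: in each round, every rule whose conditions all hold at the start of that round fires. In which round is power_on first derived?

5

Round 1: (iv) [disk_detected -> driver_loaded]; (vi) [led_green AND beep_code_3 -> update_required]; (vii) [no_display AND cable_seated AND boot_ok -> ticket_escalated]; (ix) [bios_posted -> fan_spinning]. Adds driver_loaded, update_required, ticket_escalated, fan_spinning.
Round 2: (x) [ticket_escalated AND cable_seated -> safe_mode]. Adds safe_mode.
Round 3: (ii) [safe_mode AND update_required -> ship_unit]. Adds ship_unit.
Round 4: (iii) [ship_unit AND bios_posted AND temp_high -> overheat]. Adds overheat.
Round 5: (xi) [overheat AND psu_ok -> power_on]. Adds power_on.
power_on first appears in round 5.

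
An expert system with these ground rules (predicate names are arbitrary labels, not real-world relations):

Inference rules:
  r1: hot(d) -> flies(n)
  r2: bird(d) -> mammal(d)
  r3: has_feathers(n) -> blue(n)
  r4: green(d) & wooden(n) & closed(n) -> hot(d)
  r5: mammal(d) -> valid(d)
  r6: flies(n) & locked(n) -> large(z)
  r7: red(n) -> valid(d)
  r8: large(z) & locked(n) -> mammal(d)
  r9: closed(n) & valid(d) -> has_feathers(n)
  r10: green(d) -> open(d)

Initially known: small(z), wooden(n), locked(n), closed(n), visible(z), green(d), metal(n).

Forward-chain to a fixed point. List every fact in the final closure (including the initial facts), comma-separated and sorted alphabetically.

[1] r4 [green(d) & wooden(n) & closed(n) -> hot(d)]; r10 [green(d) -> open(d)]. ⇒ new: hot(d), open(d).
[2] r1 [hot(d) -> flies(n)]. ⇒ new: flies(n).
[3] r6 [flies(n) & locked(n) -> large(z)]. ⇒ new: large(z).
[4] r8 [large(z) & locked(n) -> mammal(d)]. ⇒ new: mammal(d).
[5] r5 [mammal(d) -> valid(d)]. ⇒ new: valid(d).
[6] r9 [closed(n) & valid(d) -> has_feathers(n)]. ⇒ new: has_feathers(n).
[7] r3 [has_feathers(n) -> blue(n)]. ⇒ new: blue(n).

blue(n), closed(n), flies(n), green(d), has_feathers(n), hot(d), large(z), locked(n), mammal(d), metal(n), open(d), small(z), valid(d), visible(z), wooden(n)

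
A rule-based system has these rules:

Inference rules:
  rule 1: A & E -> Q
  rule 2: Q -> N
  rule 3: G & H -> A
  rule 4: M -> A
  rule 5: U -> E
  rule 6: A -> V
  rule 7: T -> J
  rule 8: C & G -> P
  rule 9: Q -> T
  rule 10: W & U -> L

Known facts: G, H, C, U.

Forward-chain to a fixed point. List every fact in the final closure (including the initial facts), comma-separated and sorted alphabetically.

Round 1: rule 3 [G & H -> A]; rule 5 [U -> E]; rule 8 [C & G -> P]. Adds A, E, P.
Round 2: rule 1 [A & E -> Q]; rule 6 [A -> V]. Adds Q, V.
Round 3: rule 2 [Q -> N]; rule 9 [Q -> T]. Adds N, T.
Round 4: rule 7 [T -> J]. Adds J.

A, C, E, G, H, J, N, P, Q, T, U, V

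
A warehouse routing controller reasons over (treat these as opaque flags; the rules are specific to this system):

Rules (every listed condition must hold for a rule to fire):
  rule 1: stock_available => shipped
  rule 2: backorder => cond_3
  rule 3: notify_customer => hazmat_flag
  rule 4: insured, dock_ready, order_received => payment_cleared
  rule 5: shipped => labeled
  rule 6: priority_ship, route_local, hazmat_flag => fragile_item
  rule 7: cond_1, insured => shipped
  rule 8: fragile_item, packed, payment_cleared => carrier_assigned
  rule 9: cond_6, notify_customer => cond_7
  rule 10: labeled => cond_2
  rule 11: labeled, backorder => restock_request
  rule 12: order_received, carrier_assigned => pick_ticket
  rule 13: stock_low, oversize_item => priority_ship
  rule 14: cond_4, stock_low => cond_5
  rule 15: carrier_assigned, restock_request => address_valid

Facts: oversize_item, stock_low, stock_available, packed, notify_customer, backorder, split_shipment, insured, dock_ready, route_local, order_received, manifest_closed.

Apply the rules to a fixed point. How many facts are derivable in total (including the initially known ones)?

24

[1] rule 1 [stock_available => shipped]; rule 2 [backorder => cond_3]; rule 3 [notify_customer => hazmat_flag]; rule 4 [insured, dock_ready, order_received => payment_cleared]; rule 13 [stock_low, oversize_item => priority_ship]. ⇒ new: shipped, cond_3, hazmat_flag, payment_cleared, priority_ship.
[2] rule 5 [shipped => labeled]; rule 6 [priority_ship, route_local, hazmat_flag => fragile_item]. ⇒ new: labeled, fragile_item.
[3] rule 8 [fragile_item, packed, payment_cleared => carrier_assigned]; rule 10 [labeled => cond_2]; rule 11 [labeled, backorder => restock_request]. ⇒ new: carrier_assigned, cond_2, restock_request.
[4] rule 12 [order_received, carrier_assigned => pick_ticket]; rule 15 [carrier_assigned, restock_request => address_valid]. ⇒ new: pick_ticket, address_valid.
Closure: {address_valid, backorder, carrier_assigned, cond_2, cond_3, dock_ready, fragile_item, hazmat_flag, insured, labeled, manifest_closed, notify_customer, order_received, oversize_item, packed, payment_cleared, pick_ticket, priority_ship, restock_request, route_local, shipped, split_shipment, stock_available, stock_low} — 24 facts.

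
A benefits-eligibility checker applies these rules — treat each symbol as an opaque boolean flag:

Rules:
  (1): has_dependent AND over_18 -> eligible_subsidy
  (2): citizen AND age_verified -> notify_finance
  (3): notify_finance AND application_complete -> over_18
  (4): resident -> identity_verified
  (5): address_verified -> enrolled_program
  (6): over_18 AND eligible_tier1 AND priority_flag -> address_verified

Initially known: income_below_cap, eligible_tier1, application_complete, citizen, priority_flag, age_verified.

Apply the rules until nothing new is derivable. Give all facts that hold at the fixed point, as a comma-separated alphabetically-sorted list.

address_verified, age_verified, application_complete, citizen, eligible_tier1, enrolled_program, income_below_cap, notify_finance, over_18, priority_flag

Round 1 fires (2), giving notify_finance.
Round 2 fires (3), giving over_18.
Round 3 fires (6), giving address_verified.
Round 4 fires (5), giving enrolled_program.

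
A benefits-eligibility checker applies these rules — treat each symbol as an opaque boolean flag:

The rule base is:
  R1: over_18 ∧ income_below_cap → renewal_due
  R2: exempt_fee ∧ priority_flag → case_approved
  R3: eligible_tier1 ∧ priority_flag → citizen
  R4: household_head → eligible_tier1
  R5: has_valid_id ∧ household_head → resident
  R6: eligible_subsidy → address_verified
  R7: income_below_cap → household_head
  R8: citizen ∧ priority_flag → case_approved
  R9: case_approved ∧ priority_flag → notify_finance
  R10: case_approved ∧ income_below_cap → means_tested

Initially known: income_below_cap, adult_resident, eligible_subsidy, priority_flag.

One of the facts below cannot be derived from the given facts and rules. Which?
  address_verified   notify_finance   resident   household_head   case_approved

resident

Round 1: R6 [eligible_subsidy → address_verified]; R7 [income_below_cap → household_head]. Adds address_verified, household_head.
Round 2: R4 [household_head → eligible_tier1]. Adds eligible_tier1.
Round 3: R3 [eligible_tier1 ∧ priority_flag → citizen]. Adds citizen.
Round 4: R8 [citizen ∧ priority_flag → case_approved]. Adds case_approved.
Round 5: R9 [case_approved ∧ priority_flag → notify_finance]; R10 [case_approved ∧ income_below_cap → means_tested]. Adds notify_finance, means_tested.
Derived: household_head (round 1), case_approved (round 4), address_verified (round 1), notify_finance (round 5). resident never appears in any round.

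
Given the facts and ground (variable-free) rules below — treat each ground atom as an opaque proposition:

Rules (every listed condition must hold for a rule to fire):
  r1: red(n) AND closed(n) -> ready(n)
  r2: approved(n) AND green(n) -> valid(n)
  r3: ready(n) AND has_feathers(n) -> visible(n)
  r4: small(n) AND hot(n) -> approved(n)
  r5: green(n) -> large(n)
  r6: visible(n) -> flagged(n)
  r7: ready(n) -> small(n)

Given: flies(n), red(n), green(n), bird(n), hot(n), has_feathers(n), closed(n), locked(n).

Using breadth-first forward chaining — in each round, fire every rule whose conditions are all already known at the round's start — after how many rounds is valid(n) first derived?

Round 1 — r1, r5, derive ready(n), large(n).
Round 2 — r3, r7, derive visible(n), small(n).
Round 3 — r4, r6, derive approved(n), flagged(n).
Round 4 — r2, derive valid(n).
valid(n) first appears in round 4.

4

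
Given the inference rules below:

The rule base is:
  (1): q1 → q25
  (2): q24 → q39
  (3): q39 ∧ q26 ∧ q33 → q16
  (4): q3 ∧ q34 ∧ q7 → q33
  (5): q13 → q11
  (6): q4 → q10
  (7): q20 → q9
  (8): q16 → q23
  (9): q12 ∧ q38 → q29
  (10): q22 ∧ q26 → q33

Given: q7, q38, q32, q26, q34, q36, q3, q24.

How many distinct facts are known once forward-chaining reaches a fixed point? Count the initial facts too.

Round 1 — (2), (4), derive q39, q33.
Round 2 — (3), derive q16.
Round 3 — (8), derive q23.
Closure: {q16, q23, q24, q26, q3, q32, q33, q34, q36, q38, q39, q7} — 12 facts.

12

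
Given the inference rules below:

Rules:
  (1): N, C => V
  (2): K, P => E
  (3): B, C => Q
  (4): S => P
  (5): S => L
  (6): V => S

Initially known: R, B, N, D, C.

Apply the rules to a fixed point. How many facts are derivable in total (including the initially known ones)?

10

Round 1: (1) [N, C => V]; (3) [B, C => Q]. New: V, Q.
Round 2: (6) [V => S]. New: S.
Round 3: (4) [S => P]; (5) [S => L]. New: P, L.
Closure: {B, C, D, L, N, P, Q, R, S, V} — 10 facts.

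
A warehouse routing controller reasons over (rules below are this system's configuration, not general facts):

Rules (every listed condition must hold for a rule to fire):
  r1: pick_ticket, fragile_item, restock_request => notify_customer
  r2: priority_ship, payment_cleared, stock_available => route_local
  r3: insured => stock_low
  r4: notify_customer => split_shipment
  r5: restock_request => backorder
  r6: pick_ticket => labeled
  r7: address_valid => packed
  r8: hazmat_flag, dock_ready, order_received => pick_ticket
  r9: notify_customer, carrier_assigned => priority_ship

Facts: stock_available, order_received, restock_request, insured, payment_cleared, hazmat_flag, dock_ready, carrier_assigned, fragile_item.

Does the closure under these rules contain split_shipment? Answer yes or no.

yes

[1] r3 [insured => stock_low]; r5 [restock_request => backorder]; r8 [hazmat_flag, dock_ready, order_received => pick_ticket]. ⇒ new: stock_low, backorder, pick_ticket.
[2] r1 [pick_ticket, fragile_item, restock_request => notify_customer]; r6 [pick_ticket => labeled]. ⇒ new: notify_customer, labeled.
[3] r4 [notify_customer => split_shipment]; r9 [notify_customer, carrier_assigned => priority_ship]. ⇒ new: split_shipment, priority_ship.
[4] r2 [priority_ship, payment_cleared, stock_available => route_local]. ⇒ new: route_local.
split_shipment appears in round 3, so it is derivable.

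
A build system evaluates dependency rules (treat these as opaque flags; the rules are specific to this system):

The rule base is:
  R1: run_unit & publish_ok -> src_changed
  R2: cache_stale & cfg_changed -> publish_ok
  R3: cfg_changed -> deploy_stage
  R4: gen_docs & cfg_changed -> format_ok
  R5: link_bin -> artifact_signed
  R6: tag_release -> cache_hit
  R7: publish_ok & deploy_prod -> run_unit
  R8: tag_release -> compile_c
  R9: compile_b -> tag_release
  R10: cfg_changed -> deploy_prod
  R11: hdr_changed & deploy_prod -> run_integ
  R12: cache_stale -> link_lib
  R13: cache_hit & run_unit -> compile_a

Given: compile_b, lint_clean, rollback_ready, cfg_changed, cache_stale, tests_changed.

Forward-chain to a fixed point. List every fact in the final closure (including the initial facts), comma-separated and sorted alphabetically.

cache_hit, cache_stale, cfg_changed, compile_a, compile_b, compile_c, deploy_prod, deploy_stage, link_lib, lint_clean, publish_ok, rollback_ready, run_unit, src_changed, tag_release, tests_changed

[1] R2 [cache_stale & cfg_changed -> publish_ok]; R3 [cfg_changed -> deploy_stage]; R9 [compile_b -> tag_release]; R10 [cfg_changed -> deploy_prod]; R12 [cache_stale -> link_lib]. ⇒ new: publish_ok, deploy_stage, tag_release, deploy_prod, link_lib.
[2] R6 [tag_release -> cache_hit]; R7 [publish_ok & deploy_prod -> run_unit]; R8 [tag_release -> compile_c]. ⇒ new: cache_hit, run_unit, compile_c.
[3] R1 [run_unit & publish_ok -> src_changed]; R13 [cache_hit & run_unit -> compile_a]. ⇒ new: src_changed, compile_a.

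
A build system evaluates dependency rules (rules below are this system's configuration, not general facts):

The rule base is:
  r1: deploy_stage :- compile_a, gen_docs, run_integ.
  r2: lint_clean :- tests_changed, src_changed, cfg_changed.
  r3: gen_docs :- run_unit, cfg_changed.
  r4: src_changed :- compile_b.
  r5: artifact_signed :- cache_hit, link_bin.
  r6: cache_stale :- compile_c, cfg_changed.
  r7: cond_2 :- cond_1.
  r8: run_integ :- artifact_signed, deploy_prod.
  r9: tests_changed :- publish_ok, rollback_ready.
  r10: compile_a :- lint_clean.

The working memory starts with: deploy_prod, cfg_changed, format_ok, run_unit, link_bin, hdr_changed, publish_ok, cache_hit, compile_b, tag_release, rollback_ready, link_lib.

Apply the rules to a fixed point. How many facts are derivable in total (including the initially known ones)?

Round 1: r3 [gen_docs :- run_unit, cfg_changed.]; r4 [src_changed :- compile_b.]; r5 [artifact_signed :- cache_hit, link_bin.]; r9 [tests_changed :- publish_ok, rollback_ready.]. New: gen_docs, src_changed, artifact_signed, tests_changed.
Round 2: r2 [lint_clean :- tests_changed, src_changed, cfg_changed.]; r8 [run_integ :- artifact_signed, deploy_prod.]. New: lint_clean, run_integ.
Round 3: r10 [compile_a :- lint_clean.]. New: compile_a.
Round 4: r1 [deploy_stage :- compile_a, gen_docs, run_integ.]. New: deploy_stage.
Closure: {artifact_signed, cache_hit, cfg_changed, compile_a, compile_b, deploy_prod, deploy_stage, format_ok, gen_docs, hdr_changed, link_bin, link_lib, lint_clean, publish_ok, rollback_ready, run_integ, run_unit, src_changed, tag_release, tests_changed} — 20 facts.

20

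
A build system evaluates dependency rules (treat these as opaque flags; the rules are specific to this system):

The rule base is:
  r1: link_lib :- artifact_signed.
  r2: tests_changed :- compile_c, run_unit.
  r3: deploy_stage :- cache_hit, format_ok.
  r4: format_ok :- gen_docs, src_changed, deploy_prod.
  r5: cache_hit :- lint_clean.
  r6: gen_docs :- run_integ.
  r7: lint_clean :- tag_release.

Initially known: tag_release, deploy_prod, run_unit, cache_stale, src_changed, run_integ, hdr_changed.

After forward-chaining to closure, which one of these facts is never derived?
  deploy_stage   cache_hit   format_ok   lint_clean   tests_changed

tests_changed

Round 1 fires r6, r7, giving gen_docs, lint_clean.
Round 2 fires r4, r5, giving format_ok, cache_hit.
Round 3 fires r3, giving deploy_stage.
Derived: cache_hit (round 2), format_ok (round 2), deploy_stage (round 3), lint_clean (round 1). tests_changed never appears in any round.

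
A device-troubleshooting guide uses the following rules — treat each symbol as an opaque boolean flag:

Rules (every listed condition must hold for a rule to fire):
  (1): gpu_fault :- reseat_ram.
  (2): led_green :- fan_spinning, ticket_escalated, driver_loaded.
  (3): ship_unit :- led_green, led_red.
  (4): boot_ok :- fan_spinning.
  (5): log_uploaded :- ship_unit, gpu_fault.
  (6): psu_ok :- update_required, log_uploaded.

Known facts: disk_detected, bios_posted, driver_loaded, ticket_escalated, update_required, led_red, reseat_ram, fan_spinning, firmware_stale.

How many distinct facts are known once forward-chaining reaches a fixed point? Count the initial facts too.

15

Round 1 — (1), (2), (4), derive gpu_fault, led_green, boot_ok.
Round 2 — (3), derive ship_unit.
Round 3 — (5), derive log_uploaded.
Round 4 — (6), derive psu_ok.
Closure: {bios_posted, boot_ok, disk_detected, driver_loaded, fan_spinning, firmware_stale, gpu_fault, led_green, led_red, log_uploaded, psu_ok, reseat_ram, ship_unit, ticket_escalated, update_required} — 15 facts.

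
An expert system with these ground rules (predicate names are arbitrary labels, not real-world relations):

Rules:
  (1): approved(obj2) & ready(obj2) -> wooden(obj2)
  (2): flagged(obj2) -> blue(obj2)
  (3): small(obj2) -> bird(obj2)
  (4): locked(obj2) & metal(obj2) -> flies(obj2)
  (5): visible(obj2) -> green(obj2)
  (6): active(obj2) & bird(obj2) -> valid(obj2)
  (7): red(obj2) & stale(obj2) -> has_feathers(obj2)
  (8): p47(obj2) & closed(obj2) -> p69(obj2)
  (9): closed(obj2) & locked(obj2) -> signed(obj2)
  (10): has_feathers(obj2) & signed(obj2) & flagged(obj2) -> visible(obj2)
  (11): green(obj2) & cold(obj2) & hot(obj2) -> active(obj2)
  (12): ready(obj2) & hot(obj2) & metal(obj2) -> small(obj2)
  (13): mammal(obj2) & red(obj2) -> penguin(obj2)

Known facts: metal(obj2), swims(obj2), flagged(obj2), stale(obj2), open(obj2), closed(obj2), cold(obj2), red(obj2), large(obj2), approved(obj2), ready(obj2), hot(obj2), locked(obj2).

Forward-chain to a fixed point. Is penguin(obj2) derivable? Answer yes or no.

Round 1: (1) [approved(obj2) & ready(obj2) -> wooden(obj2)]; (2) [flagged(obj2) -> blue(obj2)]; (4) [locked(obj2) & metal(obj2) -> flies(obj2)]; (7) [red(obj2) & stale(obj2) -> has_feathers(obj2)]; (9) [closed(obj2) & locked(obj2) -> signed(obj2)]; (12) [ready(obj2) & hot(obj2) & metal(obj2) -> small(obj2)]. Adds wooden(obj2), blue(obj2), flies(obj2), has_feathers(obj2), signed(obj2), small(obj2).
Round 2: (3) [small(obj2) -> bird(obj2)]; (10) [has_feathers(obj2) & signed(obj2) & flagged(obj2) -> visible(obj2)]. Adds bird(obj2), visible(obj2).
Round 3: (5) [visible(obj2) -> green(obj2)]. Adds green(obj2).
Round 4: (11) [green(obj2) & cold(obj2) & hot(obj2) -> active(obj2)]. Adds active(obj2).
Round 5: (6) [active(obj2) & bird(obj2) -> valid(obj2)]. Adds valid(obj2).
Fixed point reached. penguin(obj2) is concluded only by (13); (13) needs mammal(obj2) (never derived).

no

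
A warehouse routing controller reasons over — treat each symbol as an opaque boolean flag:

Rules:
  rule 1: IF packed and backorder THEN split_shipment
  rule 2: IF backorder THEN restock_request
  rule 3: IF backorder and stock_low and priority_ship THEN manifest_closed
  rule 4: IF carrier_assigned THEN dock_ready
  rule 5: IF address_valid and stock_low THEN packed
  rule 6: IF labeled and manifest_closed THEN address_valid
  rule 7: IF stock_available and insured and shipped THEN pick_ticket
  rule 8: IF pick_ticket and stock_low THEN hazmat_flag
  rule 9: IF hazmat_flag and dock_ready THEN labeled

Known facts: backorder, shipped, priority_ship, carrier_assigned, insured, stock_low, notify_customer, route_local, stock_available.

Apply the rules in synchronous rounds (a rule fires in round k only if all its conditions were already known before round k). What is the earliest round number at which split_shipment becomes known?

Round 1 fires rule 2, rule 3, rule 4, rule 7, giving restock_request, manifest_closed, dock_ready, pick_ticket.
Round 2 fires rule 8, giving hazmat_flag.
Round 3 fires rule 9, giving labeled.
Round 4 fires rule 6, giving address_valid.
Round 5 fires rule 5, giving packed.
Round 6 fires rule 1, giving split_shipment.
split_shipment first appears in round 6.

6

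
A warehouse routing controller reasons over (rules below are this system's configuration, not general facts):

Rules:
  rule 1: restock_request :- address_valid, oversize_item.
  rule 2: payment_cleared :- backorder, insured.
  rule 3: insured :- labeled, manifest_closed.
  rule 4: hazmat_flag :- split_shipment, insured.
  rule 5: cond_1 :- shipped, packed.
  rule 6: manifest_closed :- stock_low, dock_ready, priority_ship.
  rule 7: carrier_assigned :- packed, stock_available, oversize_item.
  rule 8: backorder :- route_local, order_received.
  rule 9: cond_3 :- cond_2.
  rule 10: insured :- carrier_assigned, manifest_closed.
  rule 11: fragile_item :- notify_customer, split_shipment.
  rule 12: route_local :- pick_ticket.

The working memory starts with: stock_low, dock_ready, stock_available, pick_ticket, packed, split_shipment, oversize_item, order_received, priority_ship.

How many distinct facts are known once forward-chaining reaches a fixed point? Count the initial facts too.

16

Round 1 — rule 6, rule 7, rule 12, derive manifest_closed, carrier_assigned, route_local.
Round 2 — rule 8, rule 10, derive backorder, insured.
Round 3 — rule 2, rule 4, derive payment_cleared, hazmat_flag.
Closure: {backorder, carrier_assigned, dock_ready, hazmat_flag, insured, manifest_closed, order_received, oversize_item, packed, payment_cleared, pick_ticket, priority_ship, route_local, split_shipment, stock_available, stock_low} — 16 facts.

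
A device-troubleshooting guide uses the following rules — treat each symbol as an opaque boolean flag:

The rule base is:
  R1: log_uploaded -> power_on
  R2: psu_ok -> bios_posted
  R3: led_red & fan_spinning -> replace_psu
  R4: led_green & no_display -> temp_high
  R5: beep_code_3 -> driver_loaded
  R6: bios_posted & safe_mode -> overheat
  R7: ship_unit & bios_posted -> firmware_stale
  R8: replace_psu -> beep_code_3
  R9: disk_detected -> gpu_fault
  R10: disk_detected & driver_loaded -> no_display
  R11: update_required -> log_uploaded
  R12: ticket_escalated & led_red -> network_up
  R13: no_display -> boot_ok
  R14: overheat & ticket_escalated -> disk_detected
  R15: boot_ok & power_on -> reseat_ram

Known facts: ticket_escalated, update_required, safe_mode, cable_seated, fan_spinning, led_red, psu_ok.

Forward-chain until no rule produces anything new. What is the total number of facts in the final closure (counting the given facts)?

20

Round 1: R2 [psu_ok -> bios_posted]; R3 [led_red & fan_spinning -> replace_psu]; R11 [update_required -> log_uploaded]; R12 [ticket_escalated & led_red -> network_up]. New: bios_posted, replace_psu, log_uploaded, network_up.
Round 2: R1 [log_uploaded -> power_on]; R6 [bios_posted & safe_mode -> overheat]; R8 [replace_psu -> beep_code_3]. New: power_on, overheat, beep_code_3.
Round 3: R5 [beep_code_3 -> driver_loaded]; R14 [overheat & ticket_escalated -> disk_detected]. New: driver_loaded, disk_detected.
Round 4: R9 [disk_detected -> gpu_fault]; R10 [disk_detected & driver_loaded -> no_display]. New: gpu_fault, no_display.
Round 5: R13 [no_display -> boot_ok]. New: boot_ok.
Round 6: R15 [boot_ok & power_on -> reseat_ram]. New: reseat_ram.
Closure: {beep_code_3, bios_posted, boot_ok, cable_seated, disk_detected, driver_loaded, fan_spinning, gpu_fault, led_red, log_uploaded, network_up, no_display, overheat, power_on, psu_ok, replace_psu, reseat_ram, safe_mode, ticket_escalated, update_required} — 20 facts.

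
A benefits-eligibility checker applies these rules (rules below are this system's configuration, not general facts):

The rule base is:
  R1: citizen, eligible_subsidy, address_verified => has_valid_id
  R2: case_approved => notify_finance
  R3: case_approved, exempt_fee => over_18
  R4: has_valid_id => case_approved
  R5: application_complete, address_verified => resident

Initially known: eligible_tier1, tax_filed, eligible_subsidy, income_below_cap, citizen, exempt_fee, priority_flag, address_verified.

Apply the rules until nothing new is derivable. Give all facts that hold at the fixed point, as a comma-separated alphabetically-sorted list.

address_verified, case_approved, citizen, eligible_subsidy, eligible_tier1, exempt_fee, has_valid_id, income_below_cap, notify_finance, over_18, priority_flag, tax_filed

[1] R1 [citizen, eligible_subsidy, address_verified => has_valid_id]. ⇒ new: has_valid_id.
[2] R4 [has_valid_id => case_approved]. ⇒ new: case_approved.
[3] R2 [case_approved => notify_finance]; R3 [case_approved, exempt_fee => over_18]. ⇒ new: notify_finance, over_18.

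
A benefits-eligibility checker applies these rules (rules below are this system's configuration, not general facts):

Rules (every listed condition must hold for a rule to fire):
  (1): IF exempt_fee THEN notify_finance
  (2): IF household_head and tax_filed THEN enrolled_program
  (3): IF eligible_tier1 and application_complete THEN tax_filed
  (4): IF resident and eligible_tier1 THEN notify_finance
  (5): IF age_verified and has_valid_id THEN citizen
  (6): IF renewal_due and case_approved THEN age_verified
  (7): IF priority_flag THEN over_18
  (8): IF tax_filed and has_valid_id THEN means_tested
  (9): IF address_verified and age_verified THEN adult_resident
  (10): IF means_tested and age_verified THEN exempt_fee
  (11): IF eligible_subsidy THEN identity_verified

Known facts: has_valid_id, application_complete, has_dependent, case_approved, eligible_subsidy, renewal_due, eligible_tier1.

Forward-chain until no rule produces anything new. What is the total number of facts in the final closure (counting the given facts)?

Round 1 — (3), (6), (11), derive tax_filed, age_verified, identity_verified.
Round 2 — (5), (8), derive citizen, means_tested.
Round 3 — (10), derive exempt_fee.
Round 4 — (1), derive notify_finance.
Closure: {age_verified, application_complete, case_approved, citizen, eligible_subsidy, eligible_tier1, exempt_fee, has_dependent, has_valid_id, identity_verified, means_tested, notify_finance, renewal_due, tax_filed} — 14 facts.

14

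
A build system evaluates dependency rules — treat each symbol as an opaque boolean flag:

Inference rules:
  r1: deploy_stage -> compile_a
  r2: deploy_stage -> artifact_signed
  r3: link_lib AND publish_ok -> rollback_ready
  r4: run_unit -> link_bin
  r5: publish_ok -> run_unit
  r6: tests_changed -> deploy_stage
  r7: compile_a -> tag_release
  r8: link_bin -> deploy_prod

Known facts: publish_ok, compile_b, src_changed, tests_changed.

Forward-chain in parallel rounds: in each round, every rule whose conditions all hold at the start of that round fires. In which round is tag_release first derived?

Round 1 fires r5, r6, giving run_unit, deploy_stage.
Round 2 fires r1, r2, r4, giving compile_a, artifact_signed, link_bin.
Round 3 fires r7, r8, giving tag_release, deploy_prod.
tag_release first appears in round 3.

3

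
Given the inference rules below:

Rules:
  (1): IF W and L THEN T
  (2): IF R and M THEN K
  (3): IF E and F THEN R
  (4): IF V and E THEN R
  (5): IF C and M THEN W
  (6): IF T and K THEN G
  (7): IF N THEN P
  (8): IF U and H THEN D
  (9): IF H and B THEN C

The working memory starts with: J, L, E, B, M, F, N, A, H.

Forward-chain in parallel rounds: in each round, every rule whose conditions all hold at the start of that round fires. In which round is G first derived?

4

Round 1: (3) [IF E and F THEN R]; (7) [IF N THEN P]; (9) [IF H and B THEN C]. Adds R, P, C.
Round 2: (2) [IF R and M THEN K]; (5) [IF C and M THEN W]. Adds K, W.
Round 3: (1) [IF W and L THEN T]. Adds T.
Round 4: (6) [IF T and K THEN G]. Adds G.
G first appears in round 4.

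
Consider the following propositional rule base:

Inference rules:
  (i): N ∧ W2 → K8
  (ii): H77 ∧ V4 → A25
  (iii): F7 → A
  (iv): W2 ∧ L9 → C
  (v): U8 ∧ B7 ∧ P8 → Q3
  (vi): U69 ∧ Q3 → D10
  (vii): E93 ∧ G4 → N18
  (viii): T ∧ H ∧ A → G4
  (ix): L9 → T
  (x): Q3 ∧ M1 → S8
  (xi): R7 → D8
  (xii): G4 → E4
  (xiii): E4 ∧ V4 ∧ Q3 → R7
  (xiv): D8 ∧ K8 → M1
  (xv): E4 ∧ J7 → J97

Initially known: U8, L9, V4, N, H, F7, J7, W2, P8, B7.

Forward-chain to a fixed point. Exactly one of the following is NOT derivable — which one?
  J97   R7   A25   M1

Round 1: (i) [N ∧ W2 → K8]; (iii) [F7 → A]; (iv) [W2 ∧ L9 → C]; (v) [U8 ∧ B7 ∧ P8 → Q3]; (ix) [L9 → T]. Adds K8, A, C, Q3, T.
Round 2: (viii) [T ∧ H ∧ A → G4]. Adds G4.
Round 3: (xii) [G4 → E4]. Adds E4.
Round 4: (xiii) [E4 ∧ V4 ∧ Q3 → R7]; (xv) [E4 ∧ J7 → J97]. Adds R7, J97.
Round 5: (xi) [R7 → D8]. Adds D8.
Round 6: (xiv) [D8 ∧ K8 → M1]. Adds M1.
Round 7: (x) [Q3 ∧ M1 → S8]. Adds S8.
Derived: M1 (round 6), J97 (round 4), R7 (round 4). A25 never appears in any round.

A25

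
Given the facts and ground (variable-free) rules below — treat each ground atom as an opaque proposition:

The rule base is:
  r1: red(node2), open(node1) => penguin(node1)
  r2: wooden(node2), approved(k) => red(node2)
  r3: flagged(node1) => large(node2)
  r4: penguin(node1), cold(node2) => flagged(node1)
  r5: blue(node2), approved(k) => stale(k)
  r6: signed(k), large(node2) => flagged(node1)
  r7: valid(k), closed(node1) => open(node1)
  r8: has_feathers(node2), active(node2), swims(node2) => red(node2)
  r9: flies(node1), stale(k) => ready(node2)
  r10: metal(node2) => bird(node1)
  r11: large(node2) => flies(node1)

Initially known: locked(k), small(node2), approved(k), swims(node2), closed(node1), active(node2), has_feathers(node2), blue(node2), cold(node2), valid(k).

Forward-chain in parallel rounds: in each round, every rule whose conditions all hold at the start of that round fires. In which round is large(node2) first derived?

4

[1] r5 [blue(node2), approved(k) => stale(k)]; r7 [valid(k), closed(node1) => open(node1)]; r8 [has_feathers(node2), active(node2), swims(node2) => red(node2)]. ⇒ new: stale(k), open(node1), red(node2).
[2] r1 [red(node2), open(node1) => penguin(node1)]. ⇒ new: penguin(node1).
[3] r4 [penguin(node1), cold(node2) => flagged(node1)]. ⇒ new: flagged(node1).
[4] r3 [flagged(node1) => large(node2)]. ⇒ new: large(node2).
large(node2) first appears in round 4.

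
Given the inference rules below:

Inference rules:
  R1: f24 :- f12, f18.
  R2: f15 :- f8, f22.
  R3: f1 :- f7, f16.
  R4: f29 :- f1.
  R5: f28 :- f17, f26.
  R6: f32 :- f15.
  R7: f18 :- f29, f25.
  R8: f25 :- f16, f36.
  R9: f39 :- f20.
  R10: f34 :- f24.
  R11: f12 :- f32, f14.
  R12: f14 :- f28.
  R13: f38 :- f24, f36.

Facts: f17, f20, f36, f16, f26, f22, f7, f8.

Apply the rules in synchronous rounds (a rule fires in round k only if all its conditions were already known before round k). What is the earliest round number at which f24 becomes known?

4

Round 1: R2 [f15 :- f8, f22.]; R3 [f1 :- f7, f16.]; R5 [f28 :- f17, f26.]; R8 [f25 :- f16, f36.]; R9 [f39 :- f20.]. New: f15, f1, f28, f25, f39.
Round 2: R4 [f29 :- f1.]; R6 [f32 :- f15.]; R12 [f14 :- f28.]. New: f29, f32, f14.
Round 3: R7 [f18 :- f29, f25.]; R11 [f12 :- f32, f14.]. New: f18, f12.
Round 4: R1 [f24 :- f12, f18.]. New: f24.
f24 first appears in round 4.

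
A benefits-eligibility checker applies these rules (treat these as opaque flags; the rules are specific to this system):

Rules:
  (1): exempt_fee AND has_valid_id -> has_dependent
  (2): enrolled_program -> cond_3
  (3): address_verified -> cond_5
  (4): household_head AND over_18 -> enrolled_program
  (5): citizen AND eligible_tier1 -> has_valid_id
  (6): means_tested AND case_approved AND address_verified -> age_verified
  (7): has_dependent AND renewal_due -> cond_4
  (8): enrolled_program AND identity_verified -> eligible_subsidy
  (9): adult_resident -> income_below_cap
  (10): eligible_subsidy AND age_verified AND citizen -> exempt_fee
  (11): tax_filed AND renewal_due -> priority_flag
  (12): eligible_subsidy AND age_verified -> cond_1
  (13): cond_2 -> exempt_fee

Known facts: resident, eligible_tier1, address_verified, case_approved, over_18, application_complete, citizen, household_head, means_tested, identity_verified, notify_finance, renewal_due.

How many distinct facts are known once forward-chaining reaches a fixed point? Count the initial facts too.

22

Round 1: (3) [address_verified -> cond_5]; (4) [household_head AND over_18 -> enrolled_program]; (5) [citizen AND eligible_tier1 -> has_valid_id]; (6) [means_tested AND case_approved AND address_verified -> age_verified]. New: cond_5, enrolled_program, has_valid_id, age_verified.
Round 2: (2) [enrolled_program -> cond_3]; (8) [enrolled_program AND identity_verified -> eligible_subsidy]. New: cond_3, eligible_subsidy.
Round 3: (10) [eligible_subsidy AND age_verified AND citizen -> exempt_fee]; (12) [eligible_subsidy AND age_verified -> cond_1]. New: exempt_fee, cond_1.
Round 4: (1) [exempt_fee AND has_valid_id -> has_dependent]. New: has_dependent.
Round 5: (7) [has_dependent AND renewal_due -> cond_4]. New: cond_4.
Closure: {address_verified, age_verified, application_complete, case_approved, citizen, cond_1, cond_3, cond_4, cond_5, eligible_subsidy, eligible_tier1, enrolled_program, exempt_fee, has_dependent, has_valid_id, household_head, identity_verified, means_tested, notify_finance, over_18, renewal_due, resident} — 22 facts.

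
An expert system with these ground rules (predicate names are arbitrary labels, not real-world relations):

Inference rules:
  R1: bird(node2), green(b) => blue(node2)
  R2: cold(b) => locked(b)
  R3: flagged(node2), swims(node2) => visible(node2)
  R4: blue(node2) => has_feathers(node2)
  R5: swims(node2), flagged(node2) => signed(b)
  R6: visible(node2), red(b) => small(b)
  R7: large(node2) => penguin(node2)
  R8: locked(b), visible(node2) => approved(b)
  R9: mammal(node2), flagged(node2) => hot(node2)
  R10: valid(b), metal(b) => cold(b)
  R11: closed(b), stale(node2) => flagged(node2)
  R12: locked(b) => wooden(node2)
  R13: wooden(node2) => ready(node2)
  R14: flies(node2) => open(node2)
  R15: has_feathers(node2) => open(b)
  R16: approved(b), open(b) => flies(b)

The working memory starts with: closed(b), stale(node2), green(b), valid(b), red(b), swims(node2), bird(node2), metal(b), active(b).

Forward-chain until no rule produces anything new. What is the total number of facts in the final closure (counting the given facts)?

Round 1: R1 [bird(node2), green(b) => blue(node2)]; R10 [valid(b), metal(b) => cold(b)]; R11 [closed(b), stale(node2) => flagged(node2)]. Adds blue(node2), cold(b), flagged(node2).
Round 2: R2 [cold(b) => locked(b)]; R3 [flagged(node2), swims(node2) => visible(node2)]; R4 [blue(node2) => has_feathers(node2)]; R5 [swims(node2), flagged(node2) => signed(b)]. Adds locked(b), visible(node2), has_feathers(node2), signed(b).
Round 3: R6 [visible(node2), red(b) => small(b)]; R8 [locked(b), visible(node2) => approved(b)]; R12 [locked(b) => wooden(node2)]; R15 [has_feathers(node2) => open(b)]. Adds small(b), approved(b), wooden(node2), open(b).
Round 4: R13 [wooden(node2) => ready(node2)]; R16 [approved(b), open(b) => flies(b)]. Adds ready(node2), flies(b).
Closure: {active(b), approved(b), bird(node2), blue(node2), closed(b), cold(b), flagged(node2), flies(b), green(b), has_feathers(node2), locked(b), metal(b), open(b), ready(node2), red(b), signed(b), small(b), stale(node2), swims(node2), valid(b), visible(node2), wooden(node2)} — 22 facts.

22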